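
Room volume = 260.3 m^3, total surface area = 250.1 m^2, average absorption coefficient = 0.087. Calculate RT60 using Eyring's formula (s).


Given values:
  V = 260.3 m^3, S = 250.1 m^2, alpha = 0.087
Formula: RT60 = 0.161 * V / (-S * ln(1 - alpha))
Compute ln(1 - 0.087) = ln(0.913) = -0.091019
Denominator: -250.1 * -0.091019 = 22.7639
Numerator: 0.161 * 260.3 = 41.9083
RT60 = 41.9083 / 22.7639 = 1.841

1.841 s


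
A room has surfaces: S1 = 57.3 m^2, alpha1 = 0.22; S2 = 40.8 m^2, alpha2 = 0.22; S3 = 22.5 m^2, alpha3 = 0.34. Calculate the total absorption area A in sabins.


Given surfaces:
  Surface 1: 57.3 * 0.22 = 12.606
  Surface 2: 40.8 * 0.22 = 8.976
  Surface 3: 22.5 * 0.34 = 7.65
Formula: A = sum(Si * alpha_i)
A = 12.606 + 8.976 + 7.65
A = 29.23

29.23 sabins


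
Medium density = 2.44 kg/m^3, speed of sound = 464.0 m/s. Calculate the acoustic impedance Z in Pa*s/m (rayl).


Given values:
  rho = 2.44 kg/m^3
  c = 464.0 m/s
Formula: Z = rho * c
Z = 2.44 * 464.0
Z = 1132.16

1132.16 rayl


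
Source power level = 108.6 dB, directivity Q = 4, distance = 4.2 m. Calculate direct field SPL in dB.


Given values:
  Lw = 108.6 dB, Q = 4, r = 4.2 m
Formula: SPL = Lw + 10 * log10(Q / (4 * pi * r^2))
Compute 4 * pi * r^2 = 4 * pi * 4.2^2 = 221.6708
Compute Q / denom = 4 / 221.6708 = 0.01804478
Compute 10 * log10(0.01804478) = -17.4365
SPL = 108.6 + (-17.4365) = 91.16

91.16 dB


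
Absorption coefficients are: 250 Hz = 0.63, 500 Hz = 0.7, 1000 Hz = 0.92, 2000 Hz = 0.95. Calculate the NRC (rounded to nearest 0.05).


Given values:
  a_250 = 0.63, a_500 = 0.7
  a_1000 = 0.92, a_2000 = 0.95
Formula: NRC = (a250 + a500 + a1000 + a2000) / 4
Sum = 0.63 + 0.7 + 0.92 + 0.95 = 3.2
NRC = 3.2 / 4 = 0.8
Rounded to nearest 0.05: 0.8

0.8


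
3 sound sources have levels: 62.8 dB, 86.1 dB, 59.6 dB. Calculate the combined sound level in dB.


Formula: L_total = 10 * log10( sum(10^(Li/10)) )
  Source 1: 10^(62.8/10) = 1905460.718
  Source 2: 10^(86.1/10) = 407380277.8041
  Source 3: 10^(59.6/10) = 912010.8394
Sum of linear values = 410197749.3615
L_total = 10 * log10(410197749.3615) = 86.13

86.13 dB


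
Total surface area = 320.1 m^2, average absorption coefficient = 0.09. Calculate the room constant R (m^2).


Given values:
  S = 320.1 m^2, alpha = 0.09
Formula: R = S * alpha / (1 - alpha)
Numerator: 320.1 * 0.09 = 28.809
Denominator: 1 - 0.09 = 0.91
R = 28.809 / 0.91 = 31.66

31.66 m^2


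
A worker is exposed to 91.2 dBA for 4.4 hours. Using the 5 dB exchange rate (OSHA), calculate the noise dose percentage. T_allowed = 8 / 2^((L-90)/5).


Given values:
  L = 91.2 dBA, T = 4.4 hours
Formula: T_allowed = 8 / 2^((L - 90) / 5)
Compute exponent: (91.2 - 90) / 5 = 0.24
Compute 2^(0.24) = 1.180993
T_allowed = 8 / 1.180993 = 6.773961 hours
Dose = (T / T_allowed) * 100
Dose = (4.4 / 6.773961) * 100 = 64.95

64.95 %


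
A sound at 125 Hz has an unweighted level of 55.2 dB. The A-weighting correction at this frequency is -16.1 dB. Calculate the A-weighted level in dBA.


Given values:
  SPL = 55.2 dB
  A-weighting at 125 Hz = -16.1 dB
Formula: L_A = SPL + A_weight
L_A = 55.2 + (-16.1)
L_A = 39.1

39.1 dBA


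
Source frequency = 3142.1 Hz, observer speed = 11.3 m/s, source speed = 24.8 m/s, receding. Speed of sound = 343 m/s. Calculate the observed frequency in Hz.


Given values:
  f_s = 3142.1 Hz, v_o = 11.3 m/s, v_s = 24.8 m/s
  Direction: receding
Formula: f_o = f_s * (c - v_o) / (c + v_s)
Numerator: c - v_o = 343 - 11.3 = 331.7
Denominator: c + v_s = 343 + 24.8 = 367.8
f_o = 3142.1 * 331.7 / 367.8 = 2833.7

2833.7 Hz


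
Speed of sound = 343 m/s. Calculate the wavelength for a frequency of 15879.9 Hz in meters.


Given values:
  c = 343 m/s, f = 15879.9 Hz
Formula: lambda = c / f
lambda = 343 / 15879.9
lambda = 0.0216

0.0216 m


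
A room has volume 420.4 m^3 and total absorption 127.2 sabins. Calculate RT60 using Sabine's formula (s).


Given values:
  V = 420.4 m^3
  A = 127.2 sabins
Formula: RT60 = 0.161 * V / A
Numerator: 0.161 * 420.4 = 67.6844
RT60 = 67.6844 / 127.2 = 0.532

0.532 s


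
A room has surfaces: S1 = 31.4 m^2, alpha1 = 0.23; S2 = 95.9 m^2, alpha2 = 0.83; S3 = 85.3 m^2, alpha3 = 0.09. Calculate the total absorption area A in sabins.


Given surfaces:
  Surface 1: 31.4 * 0.23 = 7.222
  Surface 2: 95.9 * 0.83 = 79.597
  Surface 3: 85.3 * 0.09 = 7.677
Formula: A = sum(Si * alpha_i)
A = 7.222 + 79.597 + 7.677
A = 94.5

94.5 sabins


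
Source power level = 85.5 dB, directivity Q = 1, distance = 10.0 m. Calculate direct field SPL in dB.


Given values:
  Lw = 85.5 dB, Q = 1, r = 10.0 m
Formula: SPL = Lw + 10 * log10(Q / (4 * pi * r^2))
Compute 4 * pi * r^2 = 4 * pi * 10.0^2 = 1256.6371
Compute Q / denom = 1 / 1256.6371 = 0.00079577
Compute 10 * log10(0.00079577) = -30.9921
SPL = 85.5 + (-30.9921) = 54.51

54.51 dB


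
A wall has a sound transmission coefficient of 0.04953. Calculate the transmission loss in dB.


Given values:
  tau = 0.04953
Formula: TL = 10 * log10(1 / tau)
Compute 1 / tau = 1 / 0.04953 = 20.1898
Compute log10(20.1898) = 1.305132
TL = 10 * 1.305132 = 13.05

13.05 dB


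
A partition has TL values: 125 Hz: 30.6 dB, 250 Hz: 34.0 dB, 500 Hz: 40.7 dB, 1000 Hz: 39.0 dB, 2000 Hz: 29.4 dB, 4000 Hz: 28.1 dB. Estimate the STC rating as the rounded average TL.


Given TL values at each frequency:
  125 Hz: 30.6 dB
  250 Hz: 34.0 dB
  500 Hz: 40.7 dB
  1000 Hz: 39.0 dB
  2000 Hz: 29.4 dB
  4000 Hz: 28.1 dB
Formula: STC ~ round(average of TL values)
Sum = 30.6 + 34.0 + 40.7 + 39.0 + 29.4 + 28.1 = 201.8
Average = 201.8 / 6 = 33.63
Rounded: 34

34


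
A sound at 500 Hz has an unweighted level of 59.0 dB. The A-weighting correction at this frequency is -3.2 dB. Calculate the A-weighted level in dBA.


Given values:
  SPL = 59.0 dB
  A-weighting at 500 Hz = -3.2 dB
Formula: L_A = SPL + A_weight
L_A = 59.0 + (-3.2)
L_A = 55.8

55.8 dBA


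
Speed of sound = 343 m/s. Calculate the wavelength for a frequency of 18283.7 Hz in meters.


Given values:
  c = 343 m/s, f = 18283.7 Hz
Formula: lambda = c / f
lambda = 343 / 18283.7
lambda = 0.0188

0.0188 m


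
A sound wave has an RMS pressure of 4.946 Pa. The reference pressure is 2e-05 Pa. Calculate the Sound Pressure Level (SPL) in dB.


Given values:
  p = 4.946 Pa
  p_ref = 2e-05 Pa
Formula: SPL = 20 * log10(p / p_ref)
Compute ratio: p / p_ref = 4.946 / 2e-05 = 247300
Compute log10: log10(247300) = 5.393224
Multiply: SPL = 20 * 5.393224 = 107.86

107.86 dB


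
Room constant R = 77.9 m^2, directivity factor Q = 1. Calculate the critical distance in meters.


Given values:
  R = 77.9 m^2, Q = 1
Formula: d_c = 0.141 * sqrt(Q * R)
Compute Q * R = 1 * 77.9 = 77.9
Compute sqrt(77.9) = 8.8261
d_c = 0.141 * 8.8261 = 1.244

1.244 m


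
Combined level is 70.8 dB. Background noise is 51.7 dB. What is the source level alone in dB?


Given values:
  L_total = 70.8 dB, L_bg = 51.7 dB
Formula: L_source = 10 * log10(10^(L_total/10) - 10^(L_bg/10))
Convert to linear:
  10^(70.8/10) = 12022644.3462
  10^(51.7/10) = 147910.8388
Difference: 12022644.3462 - 147910.8388 = 11874733.5074
L_source = 10 * log10(11874733.5074) = 70.75

70.75 dB


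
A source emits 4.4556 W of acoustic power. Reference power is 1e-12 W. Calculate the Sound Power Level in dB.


Given values:
  W = 4.4556 W
  W_ref = 1e-12 W
Formula: SWL = 10 * log10(W / W_ref)
Compute ratio: W / W_ref = 4455600000000
Compute log10: log10(4455600000000) = 12.648906
Multiply: SWL = 10 * 12.648906 = 126.49

126.49 dB


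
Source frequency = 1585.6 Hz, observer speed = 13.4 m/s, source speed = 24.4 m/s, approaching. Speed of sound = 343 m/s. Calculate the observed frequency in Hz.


Given values:
  f_s = 1585.6 Hz, v_o = 13.4 m/s, v_s = 24.4 m/s
  Direction: approaching
Formula: f_o = f_s * (c + v_o) / (c - v_s)
Numerator: c + v_o = 343 + 13.4 = 356.4
Denominator: c - v_s = 343 - 24.4 = 318.6
f_o = 1585.6 * 356.4 / 318.6 = 1773.72

1773.72 Hz


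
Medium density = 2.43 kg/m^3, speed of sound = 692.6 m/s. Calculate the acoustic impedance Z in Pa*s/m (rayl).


Given values:
  rho = 2.43 kg/m^3
  c = 692.6 m/s
Formula: Z = rho * c
Z = 2.43 * 692.6
Z = 1683.02

1683.02 rayl


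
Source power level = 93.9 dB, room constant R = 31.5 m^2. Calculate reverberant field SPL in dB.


Given values:
  Lw = 93.9 dB, R = 31.5 m^2
Formula: SPL = Lw + 10 * log10(4 / R)
Compute 4 / R = 4 / 31.5 = 0.126984
Compute 10 * log10(0.126984) = -8.9625
SPL = 93.9 + (-8.9625) = 84.94

84.94 dB


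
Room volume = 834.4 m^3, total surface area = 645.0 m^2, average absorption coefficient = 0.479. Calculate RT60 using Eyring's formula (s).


Given values:
  V = 834.4 m^3, S = 645.0 m^2, alpha = 0.479
Formula: RT60 = 0.161 * V / (-S * ln(1 - alpha))
Compute ln(1 - 0.479) = ln(0.521) = -0.652005
Denominator: -645.0 * -0.652005 = 420.5432
Numerator: 0.161 * 834.4 = 134.3384
RT60 = 134.3384 / 420.5432 = 0.319

0.319 s


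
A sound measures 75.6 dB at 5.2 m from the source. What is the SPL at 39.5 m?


Given values:
  SPL1 = 75.6 dB, r1 = 5.2 m, r2 = 39.5 m
Formula: SPL2 = SPL1 - 20 * log10(r2 / r1)
Compute ratio: r2 / r1 = 39.5 / 5.2 = 7.5962
Compute log10: log10(7.5962) = 0.880596
Compute drop: 20 * 0.880596 = 17.6119
SPL2 = 75.6 - 17.6119 = 57.99

57.99 dB


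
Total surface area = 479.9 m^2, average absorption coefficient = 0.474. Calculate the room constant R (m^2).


Given values:
  S = 479.9 m^2, alpha = 0.474
Formula: R = S * alpha / (1 - alpha)
Numerator: 479.9 * 0.474 = 227.4726
Denominator: 1 - 0.474 = 0.526
R = 227.4726 / 0.526 = 432.46

432.46 m^2


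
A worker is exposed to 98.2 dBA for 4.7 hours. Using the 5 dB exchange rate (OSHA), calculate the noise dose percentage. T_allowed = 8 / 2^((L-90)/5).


Given values:
  L = 98.2 dBA, T = 4.7 hours
Formula: T_allowed = 8 / 2^((L - 90) / 5)
Compute exponent: (98.2 - 90) / 5 = 1.64
Compute 2^(1.64) = 3.116658
T_allowed = 8 / 3.116658 = 2.566852 hours
Dose = (T / T_allowed) * 100
Dose = (4.7 / 2.566852) * 100 = 183.1

183.1 %


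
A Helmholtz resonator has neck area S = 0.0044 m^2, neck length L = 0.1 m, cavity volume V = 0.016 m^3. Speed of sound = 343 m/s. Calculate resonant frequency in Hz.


Given values:
  S = 0.0044 m^2, L = 0.1 m, V = 0.016 m^3, c = 343 m/s
Formula: f = (c / (2*pi)) * sqrt(S / (V * L))
Compute V * L = 0.016 * 0.1 = 0.0016
Compute S / (V * L) = 0.0044 / 0.0016 = 2.75
Compute sqrt(2.75) = 1.658312
Compute c / (2*pi) = 343 / 6.283185 = 54.590148
f = 54.590148 * 1.658312 = 90.53

90.53 Hz


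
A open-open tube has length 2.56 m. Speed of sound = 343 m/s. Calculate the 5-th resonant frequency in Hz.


Given values:
  Tube type: open-open, L = 2.56 m, c = 343 m/s, n = 5
Formula: f_n = n * c / (2 * L)
Compute 2 * L = 2 * 2.56 = 5.12
f = 5 * 343 / 5.12
f = 334.96

334.96 Hz


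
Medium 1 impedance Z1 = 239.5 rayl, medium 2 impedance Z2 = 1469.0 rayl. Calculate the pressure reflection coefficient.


Given values:
  Z1 = 239.5 rayl, Z2 = 1469.0 rayl
Formula: R = (Z2 - Z1) / (Z2 + Z1)
Numerator: Z2 - Z1 = 1469.0 - 239.5 = 1229.5
Denominator: Z2 + Z1 = 1469.0 + 239.5 = 1708.5
R = 1229.5 / 1708.5 = 0.7196

0.7196


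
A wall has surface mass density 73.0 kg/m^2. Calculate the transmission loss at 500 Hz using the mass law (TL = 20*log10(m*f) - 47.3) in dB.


Given values:
  m = 73.0 kg/m^2, f = 500 Hz
Formula: TL = 20 * log10(m * f) - 47.3
Compute m * f = 73.0 * 500 = 36500.0
Compute log10(36500.0) = 4.562293
Compute 20 * 4.562293 = 91.2459
TL = 91.2459 - 47.3 = 43.95

43.95 dB


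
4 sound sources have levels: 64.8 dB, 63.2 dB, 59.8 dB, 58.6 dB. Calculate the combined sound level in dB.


Formula: L_total = 10 * log10( sum(10^(Li/10)) )
  Source 1: 10^(64.8/10) = 3019951.7204
  Source 2: 10^(63.2/10) = 2089296.1309
  Source 3: 10^(59.8/10) = 954992.586
  Source 4: 10^(58.6/10) = 724435.9601
Sum of linear values = 6788676.3974
L_total = 10 * log10(6788676.3974) = 68.32

68.32 dB


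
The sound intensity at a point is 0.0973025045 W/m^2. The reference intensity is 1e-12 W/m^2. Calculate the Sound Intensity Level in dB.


Given values:
  I = 0.0973025045 W/m^2
  I_ref = 1e-12 W/m^2
Formula: SIL = 10 * log10(I / I_ref)
Compute ratio: I / I_ref = 97302504500
Compute log10: log10(97302504500) = 10.988124
Multiply: SIL = 10 * 10.988124 = 109.88

109.88 dB


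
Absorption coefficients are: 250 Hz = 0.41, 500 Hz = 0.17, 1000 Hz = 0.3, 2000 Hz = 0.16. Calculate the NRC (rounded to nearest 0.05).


Given values:
  a_250 = 0.41, a_500 = 0.17
  a_1000 = 0.3, a_2000 = 0.16
Formula: NRC = (a250 + a500 + a1000 + a2000) / 4
Sum = 0.41 + 0.17 + 0.3 + 0.16 = 1.04
NRC = 1.04 / 4 = 0.26
Rounded to nearest 0.05: 0.25

0.25


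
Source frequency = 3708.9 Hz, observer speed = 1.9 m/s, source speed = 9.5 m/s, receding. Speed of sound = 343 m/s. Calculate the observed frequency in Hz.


Given values:
  f_s = 3708.9 Hz, v_o = 1.9 m/s, v_s = 9.5 m/s
  Direction: receding
Formula: f_o = f_s * (c - v_o) / (c + v_s)
Numerator: c - v_o = 343 - 1.9 = 341.1
Denominator: c + v_s = 343 + 9.5 = 352.5
f_o = 3708.9 * 341.1 / 352.5 = 3588.95

3588.95 Hz


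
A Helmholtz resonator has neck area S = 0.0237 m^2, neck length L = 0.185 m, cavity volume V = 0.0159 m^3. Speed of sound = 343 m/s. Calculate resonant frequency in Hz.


Given values:
  S = 0.0237 m^2, L = 0.185 m, V = 0.0159 m^3, c = 343 m/s
Formula: f = (c / (2*pi)) * sqrt(S / (V * L))
Compute V * L = 0.0159 * 0.185 = 0.0029415
Compute S / (V * L) = 0.0237 / 0.0029415 = 8.0571
Compute sqrt(8.0571) = 2.838503
Compute c / (2*pi) = 343 / 6.283185 = 54.590148
f = 54.590148 * 2.838503 = 154.95

154.95 Hz


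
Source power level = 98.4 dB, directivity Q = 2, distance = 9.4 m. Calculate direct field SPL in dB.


Given values:
  Lw = 98.4 dB, Q = 2, r = 9.4 m
Formula: SPL = Lw + 10 * log10(Q / (4 * pi * r^2))
Compute 4 * pi * r^2 = 4 * pi * 9.4^2 = 1110.3645
Compute Q / denom = 2 / 1110.3645 = 0.00180121
Compute 10 * log10(0.00180121) = -27.4444
SPL = 98.4 + (-27.4444) = 70.96

70.96 dB


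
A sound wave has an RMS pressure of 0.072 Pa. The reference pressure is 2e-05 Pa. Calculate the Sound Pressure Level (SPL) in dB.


Given values:
  p = 0.072 Pa
  p_ref = 2e-05 Pa
Formula: SPL = 20 * log10(p / p_ref)
Compute ratio: p / p_ref = 0.072 / 2e-05 = 3600
Compute log10: log10(3600) = 3.556303
Multiply: SPL = 20 * 3.556303 = 71.13

71.13 dB


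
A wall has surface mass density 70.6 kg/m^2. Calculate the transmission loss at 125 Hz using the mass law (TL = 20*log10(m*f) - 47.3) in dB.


Given values:
  m = 70.6 kg/m^2, f = 125 Hz
Formula: TL = 20 * log10(m * f) - 47.3
Compute m * f = 70.6 * 125 = 8825.0
Compute log10(8825.0) = 3.945715
Compute 20 * 3.945715 = 78.9143
TL = 78.9143 - 47.3 = 31.61

31.61 dB


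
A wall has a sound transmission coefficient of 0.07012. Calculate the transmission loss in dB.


Given values:
  tau = 0.07012
Formula: TL = 10 * log10(1 / tau)
Compute 1 / tau = 1 / 0.07012 = 14.2613
Compute log10(14.2613) = 1.154159
TL = 10 * 1.154159 = 11.54

11.54 dB


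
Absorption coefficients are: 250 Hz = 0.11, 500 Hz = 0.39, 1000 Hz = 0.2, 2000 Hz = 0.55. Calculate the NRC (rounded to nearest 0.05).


Given values:
  a_250 = 0.11, a_500 = 0.39
  a_1000 = 0.2, a_2000 = 0.55
Formula: NRC = (a250 + a500 + a1000 + a2000) / 4
Sum = 0.11 + 0.39 + 0.2 + 0.55 = 1.25
NRC = 1.25 / 4 = 0.3125
Rounded to nearest 0.05: 0.3

0.3


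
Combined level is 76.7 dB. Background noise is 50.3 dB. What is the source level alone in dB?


Given values:
  L_total = 76.7 dB, L_bg = 50.3 dB
Formula: L_source = 10 * log10(10^(L_total/10) - 10^(L_bg/10))
Convert to linear:
  10^(76.7/10) = 46773514.1287
  10^(50.3/10) = 107151.9305
Difference: 46773514.1287 - 107151.9305 = 46666362.1982
L_source = 10 * log10(46666362.1982) = 76.69

76.69 dB


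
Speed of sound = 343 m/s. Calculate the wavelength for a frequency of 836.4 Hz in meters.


Given values:
  c = 343 m/s, f = 836.4 Hz
Formula: lambda = c / f
lambda = 343 / 836.4
lambda = 0.4101

0.4101 m


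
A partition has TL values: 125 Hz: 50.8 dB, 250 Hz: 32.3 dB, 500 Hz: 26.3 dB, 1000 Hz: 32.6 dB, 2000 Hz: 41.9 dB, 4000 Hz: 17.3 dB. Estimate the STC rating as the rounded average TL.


Given TL values at each frequency:
  125 Hz: 50.8 dB
  250 Hz: 32.3 dB
  500 Hz: 26.3 dB
  1000 Hz: 32.6 dB
  2000 Hz: 41.9 dB
  4000 Hz: 17.3 dB
Formula: STC ~ round(average of TL values)
Sum = 50.8 + 32.3 + 26.3 + 32.6 + 41.9 + 17.3 = 201.2
Average = 201.2 / 6 = 33.53
Rounded: 34

34


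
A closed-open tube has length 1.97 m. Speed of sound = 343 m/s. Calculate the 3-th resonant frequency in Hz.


Given values:
  Tube type: closed-open, L = 1.97 m, c = 343 m/s, n = 3
Formula: f_n = (2n - 1) * c / (4 * L)
Compute 2n - 1 = 2*3 - 1 = 5
Compute 4 * L = 4 * 1.97 = 7.88
f = 5 * 343 / 7.88
f = 217.64

217.64 Hz


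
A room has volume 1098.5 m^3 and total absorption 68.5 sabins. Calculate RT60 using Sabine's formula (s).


Given values:
  V = 1098.5 m^3
  A = 68.5 sabins
Formula: RT60 = 0.161 * V / A
Numerator: 0.161 * 1098.5 = 176.8585
RT60 = 176.8585 / 68.5 = 2.582

2.582 s


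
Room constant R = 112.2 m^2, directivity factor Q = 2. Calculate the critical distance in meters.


Given values:
  R = 112.2 m^2, Q = 2
Formula: d_c = 0.141 * sqrt(Q * R)
Compute Q * R = 2 * 112.2 = 224.4
Compute sqrt(224.4) = 14.98
d_c = 0.141 * 14.98 = 2.112

2.112 m


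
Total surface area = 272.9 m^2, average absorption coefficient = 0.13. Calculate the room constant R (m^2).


Given values:
  S = 272.9 m^2, alpha = 0.13
Formula: R = S * alpha / (1 - alpha)
Numerator: 272.9 * 0.13 = 35.477
Denominator: 1 - 0.13 = 0.87
R = 35.477 / 0.87 = 40.78

40.78 m^2


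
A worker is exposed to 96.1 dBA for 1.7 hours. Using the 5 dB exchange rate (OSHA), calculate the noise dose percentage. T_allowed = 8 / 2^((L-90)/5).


Given values:
  L = 96.1 dBA, T = 1.7 hours
Formula: T_allowed = 8 / 2^((L - 90) / 5)
Compute exponent: (96.1 - 90) / 5 = 1.22
Compute 2^(1.22) = 2.329467
T_allowed = 8 / 2.329467 = 3.434262 hours
Dose = (T / T_allowed) * 100
Dose = (1.7 / 3.434262) * 100 = 49.5

49.5 %


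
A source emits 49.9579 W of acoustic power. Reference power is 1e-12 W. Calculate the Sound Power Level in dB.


Given values:
  W = 49.9579 W
  W_ref = 1e-12 W
Formula: SWL = 10 * log10(W / W_ref)
Compute ratio: W / W_ref = 49957900000000
Compute log10: log10(49957900000000) = 13.698604
Multiply: SWL = 10 * 13.698604 = 136.99

136.99 dB


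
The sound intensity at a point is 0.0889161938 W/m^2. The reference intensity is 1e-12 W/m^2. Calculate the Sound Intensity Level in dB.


Given values:
  I = 0.0889161938 W/m^2
  I_ref = 1e-12 W/m^2
Formula: SIL = 10 * log10(I / I_ref)
Compute ratio: I / I_ref = 88916193800
Compute log10: log10(88916193800) = 10.948981
Multiply: SIL = 10 * 10.948981 = 109.49

109.49 dB


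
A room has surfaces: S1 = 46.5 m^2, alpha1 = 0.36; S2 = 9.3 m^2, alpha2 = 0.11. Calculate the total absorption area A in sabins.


Given surfaces:
  Surface 1: 46.5 * 0.36 = 16.74
  Surface 2: 9.3 * 0.11 = 1.023
Formula: A = sum(Si * alpha_i)
A = 16.74 + 1.023
A = 17.76

17.76 sabins


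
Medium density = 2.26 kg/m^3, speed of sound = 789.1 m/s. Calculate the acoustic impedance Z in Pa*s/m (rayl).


Given values:
  rho = 2.26 kg/m^3
  c = 789.1 m/s
Formula: Z = rho * c
Z = 2.26 * 789.1
Z = 1783.37

1783.37 rayl


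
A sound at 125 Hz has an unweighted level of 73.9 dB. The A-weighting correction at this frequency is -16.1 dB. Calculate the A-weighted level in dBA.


Given values:
  SPL = 73.9 dB
  A-weighting at 125 Hz = -16.1 dB
Formula: L_A = SPL + A_weight
L_A = 73.9 + (-16.1)
L_A = 57.8

57.8 dBA


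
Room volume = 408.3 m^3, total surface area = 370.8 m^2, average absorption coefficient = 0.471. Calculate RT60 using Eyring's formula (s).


Given values:
  V = 408.3 m^3, S = 370.8 m^2, alpha = 0.471
Formula: RT60 = 0.161 * V / (-S * ln(1 - alpha))
Compute ln(1 - 0.471) = ln(0.529) = -0.636767
Denominator: -370.8 * -0.636767 = 236.1132
Numerator: 0.161 * 408.3 = 65.7363
RT60 = 65.7363 / 236.1132 = 0.278

0.278 s


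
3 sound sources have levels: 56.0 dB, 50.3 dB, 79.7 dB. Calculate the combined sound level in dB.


Formula: L_total = 10 * log10( sum(10^(Li/10)) )
  Source 1: 10^(56.0/10) = 398107.1706
  Source 2: 10^(50.3/10) = 107151.9305
  Source 3: 10^(79.7/10) = 93325430.0797
Sum of linear values = 93830689.1808
L_total = 10 * log10(93830689.1808) = 79.72

79.72 dB


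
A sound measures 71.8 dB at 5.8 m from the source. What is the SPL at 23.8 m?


Given values:
  SPL1 = 71.8 dB, r1 = 5.8 m, r2 = 23.8 m
Formula: SPL2 = SPL1 - 20 * log10(r2 / r1)
Compute ratio: r2 / r1 = 23.8 / 5.8 = 4.1034
Compute log10: log10(4.1034) = 0.613144
Compute drop: 20 * 0.613144 = 12.2629
SPL2 = 71.8 - 12.2629 = 59.54

59.54 dB


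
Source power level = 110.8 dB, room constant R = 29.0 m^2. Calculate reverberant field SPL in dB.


Given values:
  Lw = 110.8 dB, R = 29.0 m^2
Formula: SPL = Lw + 10 * log10(4 / R)
Compute 4 / R = 4 / 29.0 = 0.137931
Compute 10 * log10(0.137931) = -8.6034
SPL = 110.8 + (-8.6034) = 102.2

102.2 dB


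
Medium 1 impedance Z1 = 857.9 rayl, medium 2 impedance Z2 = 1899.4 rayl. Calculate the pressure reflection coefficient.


Given values:
  Z1 = 857.9 rayl, Z2 = 1899.4 rayl
Formula: R = (Z2 - Z1) / (Z2 + Z1)
Numerator: Z2 - Z1 = 1899.4 - 857.9 = 1041.5
Denominator: Z2 + Z1 = 1899.4 + 857.9 = 2757.3
R = 1041.5 / 2757.3 = 0.3777

0.3777


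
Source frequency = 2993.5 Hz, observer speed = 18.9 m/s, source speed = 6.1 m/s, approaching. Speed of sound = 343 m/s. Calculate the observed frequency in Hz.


Given values:
  f_s = 2993.5 Hz, v_o = 18.9 m/s, v_s = 6.1 m/s
  Direction: approaching
Formula: f_o = f_s * (c + v_o) / (c - v_s)
Numerator: c + v_o = 343 + 18.9 = 361.9
Denominator: c - v_s = 343 - 6.1 = 336.9
f_o = 2993.5 * 361.9 / 336.9 = 3215.64

3215.64 Hz


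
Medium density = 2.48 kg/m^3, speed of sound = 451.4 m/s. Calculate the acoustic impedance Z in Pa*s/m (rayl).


Given values:
  rho = 2.48 kg/m^3
  c = 451.4 m/s
Formula: Z = rho * c
Z = 2.48 * 451.4
Z = 1119.47

1119.47 rayl


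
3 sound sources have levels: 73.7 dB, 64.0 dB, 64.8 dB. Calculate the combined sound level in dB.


Formula: L_total = 10 * log10( sum(10^(Li/10)) )
  Source 1: 10^(73.7/10) = 23442288.1532
  Source 2: 10^(64.0/10) = 2511886.4315
  Source 3: 10^(64.8/10) = 3019951.7204
Sum of linear values = 28974126.3051
L_total = 10 * log10(28974126.3051) = 74.62

74.62 dB


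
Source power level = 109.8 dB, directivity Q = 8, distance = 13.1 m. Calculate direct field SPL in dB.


Given values:
  Lw = 109.8 dB, Q = 8, r = 13.1 m
Formula: SPL = Lw + 10 * log10(Q / (4 * pi * r^2))
Compute 4 * pi * r^2 = 4 * pi * 13.1^2 = 2156.5149
Compute Q / denom = 8 / 2156.5149 = 0.00370969
Compute 10 * log10(0.00370969) = -24.3066
SPL = 109.8 + (-24.3066) = 85.49

85.49 dB


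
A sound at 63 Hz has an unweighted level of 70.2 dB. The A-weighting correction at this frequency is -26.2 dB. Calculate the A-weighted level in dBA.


Given values:
  SPL = 70.2 dB
  A-weighting at 63 Hz = -26.2 dB
Formula: L_A = SPL + A_weight
L_A = 70.2 + (-26.2)
L_A = 44.0

44.0 dBA


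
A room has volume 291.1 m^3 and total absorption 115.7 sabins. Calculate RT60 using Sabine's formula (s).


Given values:
  V = 291.1 m^3
  A = 115.7 sabins
Formula: RT60 = 0.161 * V / A
Numerator: 0.161 * 291.1 = 46.8671
RT60 = 46.8671 / 115.7 = 0.405

0.405 s


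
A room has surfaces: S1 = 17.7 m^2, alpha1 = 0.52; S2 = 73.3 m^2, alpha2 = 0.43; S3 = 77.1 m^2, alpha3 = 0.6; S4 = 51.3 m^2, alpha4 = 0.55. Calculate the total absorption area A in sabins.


Given surfaces:
  Surface 1: 17.7 * 0.52 = 9.204
  Surface 2: 73.3 * 0.43 = 31.519
  Surface 3: 77.1 * 0.6 = 46.26
  Surface 4: 51.3 * 0.55 = 28.215
Formula: A = sum(Si * alpha_i)
A = 9.204 + 31.519 + 46.26 + 28.215
A = 115.2

115.2 sabins


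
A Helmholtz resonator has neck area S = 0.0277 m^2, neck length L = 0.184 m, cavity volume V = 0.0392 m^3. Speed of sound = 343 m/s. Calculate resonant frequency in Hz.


Given values:
  S = 0.0277 m^2, L = 0.184 m, V = 0.0392 m^3, c = 343 m/s
Formula: f = (c / (2*pi)) * sqrt(S / (V * L))
Compute V * L = 0.0392 * 0.184 = 0.0072128
Compute S / (V * L) = 0.0277 / 0.0072128 = 3.8404
Compute sqrt(3.8404) = 1.959694
Compute c / (2*pi) = 343 / 6.283185 = 54.590148
f = 54.590148 * 1.959694 = 106.98

106.98 Hz


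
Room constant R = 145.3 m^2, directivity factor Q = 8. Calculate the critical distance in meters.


Given values:
  R = 145.3 m^2, Q = 8
Formula: d_c = 0.141 * sqrt(Q * R)
Compute Q * R = 8 * 145.3 = 1162.4
Compute sqrt(1162.4) = 34.094
d_c = 0.141 * 34.094 = 4.807

4.807 m


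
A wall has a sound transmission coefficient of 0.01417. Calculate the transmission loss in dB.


Given values:
  tau = 0.01417
Formula: TL = 10 * log10(1 / tau)
Compute 1 / tau = 1 / 0.01417 = 70.5716
Compute log10(70.5716) = 1.84863
TL = 10 * 1.84863 = 18.49

18.49 dB


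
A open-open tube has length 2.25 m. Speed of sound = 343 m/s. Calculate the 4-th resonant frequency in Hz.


Given values:
  Tube type: open-open, L = 2.25 m, c = 343 m/s, n = 4
Formula: f_n = n * c / (2 * L)
Compute 2 * L = 2 * 2.25 = 4.5
f = 4 * 343 / 4.5
f = 304.89

304.89 Hz


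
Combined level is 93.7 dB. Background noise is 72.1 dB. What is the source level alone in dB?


Given values:
  L_total = 93.7 dB, L_bg = 72.1 dB
Formula: L_source = 10 * log10(10^(L_total/10) - 10^(L_bg/10))
Convert to linear:
  10^(93.7/10) = 2344228815.3199
  10^(72.1/10) = 16218100.9736
Difference: 2344228815.3199 - 16218100.9736 = 2328010714.3463
L_source = 10 * log10(2328010714.3463) = 93.67

93.67 dB


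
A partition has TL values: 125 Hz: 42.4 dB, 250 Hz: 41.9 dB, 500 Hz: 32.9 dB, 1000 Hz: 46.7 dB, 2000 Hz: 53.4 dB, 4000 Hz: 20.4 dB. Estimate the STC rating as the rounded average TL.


Given TL values at each frequency:
  125 Hz: 42.4 dB
  250 Hz: 41.9 dB
  500 Hz: 32.9 dB
  1000 Hz: 46.7 dB
  2000 Hz: 53.4 dB
  4000 Hz: 20.4 dB
Formula: STC ~ round(average of TL values)
Sum = 42.4 + 41.9 + 32.9 + 46.7 + 53.4 + 20.4 = 237.7
Average = 237.7 / 6 = 39.62
Rounded: 40

40


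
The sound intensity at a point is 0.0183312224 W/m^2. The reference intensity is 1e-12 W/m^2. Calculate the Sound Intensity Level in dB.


Given values:
  I = 0.0183312224 W/m^2
  I_ref = 1e-12 W/m^2
Formula: SIL = 10 * log10(I / I_ref)
Compute ratio: I / I_ref = 18331222400
Compute log10: log10(18331222400) = 10.263191
Multiply: SIL = 10 * 10.263191 = 102.63

102.63 dB


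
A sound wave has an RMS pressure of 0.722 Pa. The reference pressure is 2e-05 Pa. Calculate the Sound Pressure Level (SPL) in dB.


Given values:
  p = 0.722 Pa
  p_ref = 2e-05 Pa
Formula: SPL = 20 * log10(p / p_ref)
Compute ratio: p / p_ref = 0.722 / 2e-05 = 36100
Compute log10: log10(36100) = 4.557507
Multiply: SPL = 20 * 4.557507 = 91.15

91.15 dB


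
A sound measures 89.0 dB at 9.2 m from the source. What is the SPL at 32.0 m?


Given values:
  SPL1 = 89.0 dB, r1 = 9.2 m, r2 = 32.0 m
Formula: SPL2 = SPL1 - 20 * log10(r2 / r1)
Compute ratio: r2 / r1 = 32.0 / 9.2 = 3.4783
Compute log10: log10(3.4783) = 0.541367
Compute drop: 20 * 0.541367 = 10.8273
SPL2 = 89.0 - 10.8273 = 78.17

78.17 dB


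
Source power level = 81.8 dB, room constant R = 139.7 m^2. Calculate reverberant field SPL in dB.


Given values:
  Lw = 81.8 dB, R = 139.7 m^2
Formula: SPL = Lw + 10 * log10(4 / R)
Compute 4 / R = 4 / 139.7 = 0.028633
Compute 10 * log10(0.028633) = -15.4313
SPL = 81.8 + (-15.4313) = 66.37

66.37 dB


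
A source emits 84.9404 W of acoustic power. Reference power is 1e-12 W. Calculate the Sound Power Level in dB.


Given values:
  W = 84.9404 W
  W_ref = 1e-12 W
Formula: SWL = 10 * log10(W / W_ref)
Compute ratio: W / W_ref = 84940400000000
Compute log10: log10(84940400000000) = 13.929114
Multiply: SWL = 10 * 13.929114 = 139.29

139.29 dB


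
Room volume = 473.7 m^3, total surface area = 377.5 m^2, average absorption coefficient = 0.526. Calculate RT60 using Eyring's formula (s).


Given values:
  V = 473.7 m^3, S = 377.5 m^2, alpha = 0.526
Formula: RT60 = 0.161 * V / (-S * ln(1 - alpha))
Compute ln(1 - 0.526) = ln(0.474) = -0.746548
Denominator: -377.5 * -0.746548 = 281.8219
Numerator: 0.161 * 473.7 = 76.2657
RT60 = 76.2657 / 281.8219 = 0.271

0.271 s


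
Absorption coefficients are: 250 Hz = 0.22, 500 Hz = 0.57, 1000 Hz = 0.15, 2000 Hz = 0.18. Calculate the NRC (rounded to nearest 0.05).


Given values:
  a_250 = 0.22, a_500 = 0.57
  a_1000 = 0.15, a_2000 = 0.18
Formula: NRC = (a250 + a500 + a1000 + a2000) / 4
Sum = 0.22 + 0.57 + 0.15 + 0.18 = 1.12
NRC = 1.12 / 4 = 0.28
Rounded to nearest 0.05: 0.3

0.3


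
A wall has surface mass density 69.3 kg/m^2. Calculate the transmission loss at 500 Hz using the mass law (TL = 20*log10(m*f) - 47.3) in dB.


Given values:
  m = 69.3 kg/m^2, f = 500 Hz
Formula: TL = 20 * log10(m * f) - 47.3
Compute m * f = 69.3 * 500 = 34650.0
Compute log10(34650.0) = 4.539703
Compute 20 * 4.539703 = 90.7941
TL = 90.7941 - 47.3 = 43.49

43.49 dB


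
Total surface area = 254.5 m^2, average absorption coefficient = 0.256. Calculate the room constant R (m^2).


Given values:
  S = 254.5 m^2, alpha = 0.256
Formula: R = S * alpha / (1 - alpha)
Numerator: 254.5 * 0.256 = 65.152
Denominator: 1 - 0.256 = 0.744
R = 65.152 / 0.744 = 87.57

87.57 m^2


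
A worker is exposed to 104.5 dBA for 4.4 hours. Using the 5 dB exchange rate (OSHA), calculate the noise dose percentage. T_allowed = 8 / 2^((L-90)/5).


Given values:
  L = 104.5 dBA, T = 4.4 hours
Formula: T_allowed = 8 / 2^((L - 90) / 5)
Compute exponent: (104.5 - 90) / 5 = 2.9
Compute 2^(2.9) = 7.464264
T_allowed = 8 / 7.464264 = 1.071773 hours
Dose = (T / T_allowed) * 100
Dose = (4.4 / 1.071773) * 100 = 410.53

410.53 %


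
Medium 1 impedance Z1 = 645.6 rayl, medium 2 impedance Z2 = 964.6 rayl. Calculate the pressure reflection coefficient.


Given values:
  Z1 = 645.6 rayl, Z2 = 964.6 rayl
Formula: R = (Z2 - Z1) / (Z2 + Z1)
Numerator: Z2 - Z1 = 964.6 - 645.6 = 319.0
Denominator: Z2 + Z1 = 964.6 + 645.6 = 1610.2
R = 319.0 / 1610.2 = 0.1981

0.1981


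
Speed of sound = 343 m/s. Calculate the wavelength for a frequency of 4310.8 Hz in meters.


Given values:
  c = 343 m/s, f = 4310.8 Hz
Formula: lambda = c / f
lambda = 343 / 4310.8
lambda = 0.0796

0.0796 m


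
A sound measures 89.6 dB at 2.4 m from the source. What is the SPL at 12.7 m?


Given values:
  SPL1 = 89.6 dB, r1 = 2.4 m, r2 = 12.7 m
Formula: SPL2 = SPL1 - 20 * log10(r2 / r1)
Compute ratio: r2 / r1 = 12.7 / 2.4 = 5.2917
Compute log10: log10(5.2917) = 0.723595
Compute drop: 20 * 0.723595 = 14.4719
SPL2 = 89.6 - 14.4719 = 75.13

75.13 dB


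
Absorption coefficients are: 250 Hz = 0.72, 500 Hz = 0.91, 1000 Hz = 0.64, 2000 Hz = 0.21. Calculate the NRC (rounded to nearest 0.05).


Given values:
  a_250 = 0.72, a_500 = 0.91
  a_1000 = 0.64, a_2000 = 0.21
Formula: NRC = (a250 + a500 + a1000 + a2000) / 4
Sum = 0.72 + 0.91 + 0.64 + 0.21 = 2.48
NRC = 2.48 / 4 = 0.62
Rounded to nearest 0.05: 0.6

0.6


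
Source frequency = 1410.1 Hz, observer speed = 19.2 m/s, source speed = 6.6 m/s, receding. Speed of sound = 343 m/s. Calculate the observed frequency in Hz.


Given values:
  f_s = 1410.1 Hz, v_o = 19.2 m/s, v_s = 6.6 m/s
  Direction: receding
Formula: f_o = f_s * (c - v_o) / (c + v_s)
Numerator: c - v_o = 343 - 19.2 = 323.8
Denominator: c + v_s = 343 + 6.6 = 349.6
f_o = 1410.1 * 323.8 / 349.6 = 1306.04

1306.04 Hz


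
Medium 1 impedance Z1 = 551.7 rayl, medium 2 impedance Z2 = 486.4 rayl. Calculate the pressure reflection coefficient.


Given values:
  Z1 = 551.7 rayl, Z2 = 486.4 rayl
Formula: R = (Z2 - Z1) / (Z2 + Z1)
Numerator: Z2 - Z1 = 486.4 - 551.7 = -65.3
Denominator: Z2 + Z1 = 486.4 + 551.7 = 1038.1
R = -65.3 / 1038.1 = -0.0629

-0.0629


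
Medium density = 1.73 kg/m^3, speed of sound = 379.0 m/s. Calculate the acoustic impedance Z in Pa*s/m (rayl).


Given values:
  rho = 1.73 kg/m^3
  c = 379.0 m/s
Formula: Z = rho * c
Z = 1.73 * 379.0
Z = 655.67

655.67 rayl


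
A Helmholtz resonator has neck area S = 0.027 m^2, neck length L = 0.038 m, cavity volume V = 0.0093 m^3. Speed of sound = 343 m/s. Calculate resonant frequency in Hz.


Given values:
  S = 0.027 m^2, L = 0.038 m, V = 0.0093 m^3, c = 343 m/s
Formula: f = (c / (2*pi)) * sqrt(S / (V * L))
Compute V * L = 0.0093 * 0.038 = 0.0003534
Compute S / (V * L) = 0.027 / 0.0003534 = 76.4007
Compute sqrt(76.4007) = 8.740749
Compute c / (2*pi) = 343 / 6.283185 = 54.590148
f = 54.590148 * 8.740749 = 477.16

477.16 Hz


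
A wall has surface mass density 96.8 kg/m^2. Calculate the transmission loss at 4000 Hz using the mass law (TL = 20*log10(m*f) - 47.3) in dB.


Given values:
  m = 96.8 kg/m^2, f = 4000 Hz
Formula: TL = 20 * log10(m * f) - 47.3
Compute m * f = 96.8 * 4000 = 387200.0
Compute log10(387200.0) = 5.587935
Compute 20 * 5.587935 = 111.7587
TL = 111.7587 - 47.3 = 64.46

64.46 dB


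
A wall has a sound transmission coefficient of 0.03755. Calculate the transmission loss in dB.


Given values:
  tau = 0.03755
Formula: TL = 10 * log10(1 / tau)
Compute 1 / tau = 1 / 0.03755 = 26.6312
Compute log10(26.6312) = 1.425391
TL = 10 * 1.425391 = 14.25

14.25 dB


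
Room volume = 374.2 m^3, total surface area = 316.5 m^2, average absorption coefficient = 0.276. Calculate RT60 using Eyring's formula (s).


Given values:
  V = 374.2 m^3, S = 316.5 m^2, alpha = 0.276
Formula: RT60 = 0.161 * V / (-S * ln(1 - alpha))
Compute ln(1 - 0.276) = ln(0.724) = -0.322964
Denominator: -316.5 * -0.322964 = 102.2181
Numerator: 0.161 * 374.2 = 60.2462
RT60 = 60.2462 / 102.2181 = 0.589

0.589 s


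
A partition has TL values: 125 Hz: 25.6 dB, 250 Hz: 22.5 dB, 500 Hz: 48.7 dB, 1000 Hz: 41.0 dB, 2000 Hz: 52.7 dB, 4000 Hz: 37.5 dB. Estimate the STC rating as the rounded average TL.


Given TL values at each frequency:
  125 Hz: 25.6 dB
  250 Hz: 22.5 dB
  500 Hz: 48.7 dB
  1000 Hz: 41.0 dB
  2000 Hz: 52.7 dB
  4000 Hz: 37.5 dB
Formula: STC ~ round(average of TL values)
Sum = 25.6 + 22.5 + 48.7 + 41.0 + 52.7 + 37.5 = 228.0
Average = 228.0 / 6 = 38.0
Rounded: 38

38


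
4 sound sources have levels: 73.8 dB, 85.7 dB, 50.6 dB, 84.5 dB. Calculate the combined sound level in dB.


Formula: L_total = 10 * log10( sum(10^(Li/10)) )
  Source 1: 10^(73.8/10) = 23988329.1902
  Source 2: 10^(85.7/10) = 371535229.0972
  Source 3: 10^(50.6/10) = 114815.3621
  Source 4: 10^(84.5/10) = 281838293.1264
Sum of linear values = 677476666.7759
L_total = 10 * log10(677476666.7759) = 88.31

88.31 dB


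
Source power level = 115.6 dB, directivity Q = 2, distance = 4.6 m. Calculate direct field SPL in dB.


Given values:
  Lw = 115.6 dB, Q = 2, r = 4.6 m
Formula: SPL = Lw + 10 * log10(Q / (4 * pi * r^2))
Compute 4 * pi * r^2 = 4 * pi * 4.6^2 = 265.9044
Compute Q / denom = 2 / 265.9044 = 0.0075215
Compute 10 * log10(0.0075215) = -21.237
SPL = 115.6 + (-21.237) = 94.36

94.36 dB


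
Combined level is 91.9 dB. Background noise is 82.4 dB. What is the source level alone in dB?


Given values:
  L_total = 91.9 dB, L_bg = 82.4 dB
Formula: L_source = 10 * log10(10^(L_total/10) - 10^(L_bg/10))
Convert to linear:
  10^(91.9/10) = 1548816618.9125
  10^(82.4/10) = 173780082.8749
Difference: 1548816618.9125 - 173780082.8749 = 1375036536.0376
L_source = 10 * log10(1375036536.0376) = 91.38

91.38 dB


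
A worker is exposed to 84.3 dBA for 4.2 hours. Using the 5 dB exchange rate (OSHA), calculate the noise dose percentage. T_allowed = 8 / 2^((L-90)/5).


Given values:
  L = 84.3 dBA, T = 4.2 hours
Formula: T_allowed = 8 / 2^((L - 90) / 5)
Compute exponent: (84.3 - 90) / 5 = -1.14
Compute 2^(-1.14) = 0.45376
T_allowed = 8 / 0.45376 = 17.630465 hours
Dose = (T / T_allowed) * 100
Dose = (4.2 / 17.630465) * 100 = 23.82

23.82 %


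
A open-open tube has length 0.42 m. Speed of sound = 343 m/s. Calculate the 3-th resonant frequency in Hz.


Given values:
  Tube type: open-open, L = 0.42 m, c = 343 m/s, n = 3
Formula: f_n = n * c / (2 * L)
Compute 2 * L = 2 * 0.42 = 0.84
f = 3 * 343 / 0.84
f = 1225.0

1225.0 Hz


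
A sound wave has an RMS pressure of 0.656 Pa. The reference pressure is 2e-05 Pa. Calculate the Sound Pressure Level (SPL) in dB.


Given values:
  p = 0.656 Pa
  p_ref = 2e-05 Pa
Formula: SPL = 20 * log10(p / p_ref)
Compute ratio: p / p_ref = 0.656 / 2e-05 = 32800
Compute log10: log10(32800) = 4.515874
Multiply: SPL = 20 * 4.515874 = 90.32

90.32 dB


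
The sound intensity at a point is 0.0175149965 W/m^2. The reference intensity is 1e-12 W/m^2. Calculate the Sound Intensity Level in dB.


Given values:
  I = 0.0175149965 W/m^2
  I_ref = 1e-12 W/m^2
Formula: SIL = 10 * log10(I / I_ref)
Compute ratio: I / I_ref = 17514996500
Compute log10: log10(17514996500) = 10.24341
Multiply: SIL = 10 * 10.24341 = 102.43

102.43 dB


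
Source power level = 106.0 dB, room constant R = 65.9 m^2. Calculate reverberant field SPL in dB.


Given values:
  Lw = 106.0 dB, R = 65.9 m^2
Formula: SPL = Lw + 10 * log10(4 / R)
Compute 4 / R = 4 / 65.9 = 0.060698
Compute 10 * log10(0.060698) = -12.1683
SPL = 106.0 + (-12.1683) = 93.83

93.83 dB


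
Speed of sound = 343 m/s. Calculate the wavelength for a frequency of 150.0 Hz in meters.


Given values:
  c = 343 m/s, f = 150.0 Hz
Formula: lambda = c / f
lambda = 343 / 150.0
lambda = 2.2867

2.2867 m


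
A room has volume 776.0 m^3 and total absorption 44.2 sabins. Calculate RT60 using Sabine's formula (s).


Given values:
  V = 776.0 m^3
  A = 44.2 sabins
Formula: RT60 = 0.161 * V / A
Numerator: 0.161 * 776.0 = 124.936
RT60 = 124.936 / 44.2 = 2.827

2.827 s


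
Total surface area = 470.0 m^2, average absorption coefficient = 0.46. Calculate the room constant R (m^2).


Given values:
  S = 470.0 m^2, alpha = 0.46
Formula: R = S * alpha / (1 - alpha)
Numerator: 470.0 * 0.46 = 216.2
Denominator: 1 - 0.46 = 0.54
R = 216.2 / 0.54 = 400.37

400.37 m^2


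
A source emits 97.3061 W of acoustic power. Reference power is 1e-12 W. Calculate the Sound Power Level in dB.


Given values:
  W = 97.3061 W
  W_ref = 1e-12 W
Formula: SWL = 10 * log10(W / W_ref)
Compute ratio: W / W_ref = 97306100000000
Compute log10: log10(97306100000000) = 13.98814
Multiply: SWL = 10 * 13.98814 = 139.88

139.88 dB


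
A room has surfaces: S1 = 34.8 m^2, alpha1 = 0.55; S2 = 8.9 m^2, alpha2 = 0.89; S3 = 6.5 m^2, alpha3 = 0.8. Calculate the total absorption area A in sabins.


Given surfaces:
  Surface 1: 34.8 * 0.55 = 19.14
  Surface 2: 8.9 * 0.89 = 7.921
  Surface 3: 6.5 * 0.8 = 5.2
Formula: A = sum(Si * alpha_i)
A = 19.14 + 7.921 + 5.2
A = 32.26

32.26 sabins


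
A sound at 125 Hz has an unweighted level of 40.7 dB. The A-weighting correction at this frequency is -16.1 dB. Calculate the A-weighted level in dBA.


Given values:
  SPL = 40.7 dB
  A-weighting at 125 Hz = -16.1 dB
Formula: L_A = SPL + A_weight
L_A = 40.7 + (-16.1)
L_A = 24.6

24.6 dBA


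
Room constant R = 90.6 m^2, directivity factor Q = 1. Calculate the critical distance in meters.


Given values:
  R = 90.6 m^2, Q = 1
Formula: d_c = 0.141 * sqrt(Q * R)
Compute Q * R = 1 * 90.6 = 90.6
Compute sqrt(90.6) = 9.5184
d_c = 0.141 * 9.5184 = 1.342

1.342 m


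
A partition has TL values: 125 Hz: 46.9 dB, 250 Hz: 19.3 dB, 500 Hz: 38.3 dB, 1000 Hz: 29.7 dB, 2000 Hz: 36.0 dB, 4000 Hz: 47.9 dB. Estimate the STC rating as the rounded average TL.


Given TL values at each frequency:
  125 Hz: 46.9 dB
  250 Hz: 19.3 dB
  500 Hz: 38.3 dB
  1000 Hz: 29.7 dB
  2000 Hz: 36.0 dB
  4000 Hz: 47.9 dB
Formula: STC ~ round(average of TL values)
Sum = 46.9 + 19.3 + 38.3 + 29.7 + 36.0 + 47.9 = 218.1
Average = 218.1 / 6 = 36.35
Rounded: 36

36


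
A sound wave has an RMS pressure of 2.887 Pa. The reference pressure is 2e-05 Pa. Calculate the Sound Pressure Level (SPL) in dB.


Given values:
  p = 2.887 Pa
  p_ref = 2e-05 Pa
Formula: SPL = 20 * log10(p / p_ref)
Compute ratio: p / p_ref = 2.887 / 2e-05 = 144350
Compute log10: log10(144350) = 5.159417
Multiply: SPL = 20 * 5.159417 = 103.19

103.19 dB
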